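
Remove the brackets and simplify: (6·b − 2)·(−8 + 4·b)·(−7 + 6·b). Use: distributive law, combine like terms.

(6·b − 2)·(−8 + 4·b)·(−7 + 6·b)
= (−48·b + 24·b^2 + 16 − 8·b)·(−7 + 6·b)    [distributive law]
= (−56·b + 24·b^2 + 16)·(−7 + 6·b)    [combine like terms]
= 392·b − 336·b^2 − 168·b^2 + 144·b^3 − 112 + 96·b    [distributive law]
= 488·b − 504·b^2 + 144·b^3 − 112    [combine like terms]

488·b − 504·b^2 + 144·b^3 − 112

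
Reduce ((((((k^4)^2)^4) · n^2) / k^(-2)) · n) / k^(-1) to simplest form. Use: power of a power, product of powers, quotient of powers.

k^35n^3

((((((k^4)^2)^4) · n^2) / k^(-2)) · n) / k^(-1)
= (((((k^4)^8) · n^2) / k^(-2)) · n) / k^(-1)    [power of a power]
= (((k^32 · n^2) / k^(-2)) · n) / k^(-1)    [power of a power]
= k^35n^3    [quotient of powers; product of powers]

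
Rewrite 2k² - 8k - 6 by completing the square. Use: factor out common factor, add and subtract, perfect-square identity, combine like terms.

2(k - 2)² - 14

2k² - 8k - 6
= 2(k² - 4k) - 6    [factor out 2 from the k-terms]
= 2(k² - 4k + 4 - 4) - 6    [add and subtract 4 inside the bracket]
= 2(k - 2)² - 8 - 6    [perfect-square identity]
= 2(k - 2)² - 14    [combine constants]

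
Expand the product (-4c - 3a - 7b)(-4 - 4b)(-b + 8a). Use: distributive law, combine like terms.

-16bc + 128ac - 16b²c + 128abc + 212ab + 96a² + 212ab² + 96a²b - 28b² - 28b³

(-4c - 3a - 7b)(-4 - 4b)(-b + 8a)
= (16c + 16bc + 12a + 12ab + 28b + 28b²)(-b + 8a)    [distributive law]
= -16bc + 128ac - 16b²c + 128abc - 12ab + 96a² - 12ab² + 96a²b - 28b² + 224ab - 28b³ + 224ab²    [distributive law]
= -16bc + 128ac - 16b²c + 128abc + 212ab + 96a² + 212ab² + 96a²b - 28b² - 28b³    [combine like terms]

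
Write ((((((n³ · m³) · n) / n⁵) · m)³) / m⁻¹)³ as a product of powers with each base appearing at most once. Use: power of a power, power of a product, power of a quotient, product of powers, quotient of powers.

m³⁹·n⁻⁹

((((((n³ · m³) · n) / n⁵) · m)³) / m⁻¹)³
= ((((((n³ · m³) · n) / n⁵) · m)³)³) / ((m⁻¹)³)    [power of a quotient]
= (((((n³ · m³) · n) / n⁵) · m)⁹) / ((m⁻¹)³)    [power of a power]
= (((((n³ · m³) · n) / n⁵)⁹) · (m⁹)) / ((m⁻¹)³)    [power of a product]
= (((((n³ · m³) · n)⁹) / ((n⁵)⁹)) · (m⁹)) / ((m⁻¹)³)    [power of a quotient]
= (((((n³ · m³)⁹) · (n⁹)) / ((n⁵)⁹)) · (m⁹)) / ((m⁻¹)³)    [power of a product]
= ((((((n³)⁹) · ((m³)⁹)) · (n⁹)) / ((n⁵)⁹)) · (m⁹)) / ((m⁻¹)³)    [power of a product]
= ((((n²⁷ · ((m³)⁹)) · (n⁹)) / ((n⁵)⁹)) · (m⁹)) / ((m⁻¹)³)    [power of a power]
= ((((n²⁷ · m²⁷) · (n⁹)) / ((n⁵)⁹)) · (m⁹)) / ((m⁻¹)³)    [power of a power]
= ((((n²⁷ · m²⁷) · n⁹) / n⁴⁵) · (m⁹)) / ((m⁻¹)³)    [power of a power]
= ((((n²⁷ · m²⁷) · n⁹) / n⁴⁵) · m⁹) / m⁻³    [power of a power]
= m³⁹·n⁻⁹    [quotient of powers; product of powers]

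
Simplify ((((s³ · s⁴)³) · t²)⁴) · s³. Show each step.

s⁸⁷t⁸

((((s³ · s⁴)³) · t²)⁴) · s³
= ((((s³ · s⁴)³)⁴) · ((t²)⁴)) · s³    [power of a product]
= (((s³ · s⁴)¹²) · ((t²)⁴)) · s³    [power of a power]
= ((((s³)¹²) · ((s⁴)¹²)) · ((t²)⁴)) · s³    [power of a product]
= ((s³⁶ · ((s⁴)¹²)) · ((t²)⁴)) · s³    [power of a power]
= ((s³⁶ · s⁴⁸) · ((t²)⁴)) · s³    [power of a power]
= (s⁸⁴ · ((t²)⁴)) · s³    [product of powers]
= (s⁸⁴ · t⁸) · s³    [power of a power]
= s⁸⁷t⁸    [product of powers]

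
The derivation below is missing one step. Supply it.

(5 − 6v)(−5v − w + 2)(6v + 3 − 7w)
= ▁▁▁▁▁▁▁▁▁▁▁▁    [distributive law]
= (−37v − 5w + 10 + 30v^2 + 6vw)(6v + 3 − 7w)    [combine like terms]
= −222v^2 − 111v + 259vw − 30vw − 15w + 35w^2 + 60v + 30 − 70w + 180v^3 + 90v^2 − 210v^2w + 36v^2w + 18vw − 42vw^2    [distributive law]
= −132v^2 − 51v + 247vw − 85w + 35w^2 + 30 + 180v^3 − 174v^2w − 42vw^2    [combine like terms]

After distributive law, the bracketed line is:

(−25v − 5w + 10 + 30v^2 + 6vw − 12v)(6v + 3 − 7w)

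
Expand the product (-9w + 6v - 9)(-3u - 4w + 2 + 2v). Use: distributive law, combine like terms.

27uw + 36w² + 18w - 42vw - 18uv - 6v + 12v² + 27u - 18

(-9w + 6v - 9)(-3u - 4w + 2 + 2v)
= 27uw + 36w² - 18w - 18vw - 18uv - 24vw + 12v + 12v² + 27u + 36w - 18 - 18v    [distributive law]
= 27uw + 36w² + 18w - 42vw - 18uv - 6v + 12v² + 27u - 18    [combine like terms]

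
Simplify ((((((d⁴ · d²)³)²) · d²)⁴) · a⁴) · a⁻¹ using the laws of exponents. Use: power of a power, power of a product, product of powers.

((((((d⁴ · d²)³)²) · d²)⁴) · a⁴) · a⁻¹
= ((((((d⁴ · d²)³)²)⁴) · ((d²)⁴)) · a⁴) · a⁻¹    [power of a product]
= (((((d⁴ · d²)³)⁸) · ((d²)⁴)) · a⁴) · a⁻¹    [power of a power]
= ((((d⁴ · d²)²⁴) · ((d²)⁴)) · a⁴) · a⁻¹    [power of a power]
= (((((d⁴)²⁴) · ((d²)²⁴)) · ((d²)⁴)) · a⁴) · a⁻¹    [power of a product]
= (((d⁹⁶ · ((d²)²⁴)) · ((d²)⁴)) · a⁴) · a⁻¹    [power of a power]
= (((d⁹⁶ · d⁴⁸) · ((d²)⁴)) · a⁴) · a⁻¹    [power of a power]
= ((d¹⁴⁴ · ((d²)⁴)) · a⁴) · a⁻¹    [product of powers]
= ((d¹⁴⁴ · d⁸) · a⁴) · a⁻¹    [power of a power]
= (d¹⁵² · a⁴) · a⁻¹    [product of powers]
= a³·d¹⁵²    [product of powers]

a³·d¹⁵²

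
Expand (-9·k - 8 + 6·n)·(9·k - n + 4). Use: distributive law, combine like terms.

-81·k^2 + 63·k·n - 108·k + 32·n - 32 - 6·n^2

(-9·k - 8 + 6·n)·(9·k - n + 4)
= -81·k^2 + 9·k·n - 36·k - 72·k + 8·n - 32 + 54·k·n - 6·n^2 + 24·n    [distributive law]
= -81·k^2 + 63·k·n - 108·k + 32·n - 32 - 6·n^2    [combine like terms]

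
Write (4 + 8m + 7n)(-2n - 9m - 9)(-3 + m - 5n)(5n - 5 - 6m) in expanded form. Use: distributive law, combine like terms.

(4 + 8m + 7n)(-2n - 9m - 9)(-3 + m - 5n)(5n - 5 - 6m)
= (-8n - 36m - 36 - 16mn - 72m² - 72m - 14n² - 63mn - 63n)(-3 + m - 5n)(5n - 5 - 6m)    [distributive law]
= (-71n - 108m - 36 - 79mn - 72m² - 14n²)(-3 + m - 5n)(5n - 5 - 6m)    [combine like terms]
= (213n - 71mn + 355n² + 324m - 108m² + 540mn + 108 - 36m + 180n + 237mn - 79m²n + 395mn² + 216m² - 72m³ + 360m²n + 42n² - 14mn² + 70n³)(5n - 5 - 6m)    [distributive law]
= (393n + 706mn + 397n² + 288m + 108m² + 108 + 281m²n + 381mn² - 72m³ + 70n³)(5n - 5 - 6m)    [combine like terms]
= 1965n² - 1965n - 2358mn + 3530mn² - 3530mn - 4236m²n + 1985n³ - 1985n² - 2382mn² + 1440mn - 1440m - 1728m² + 540m²n - 540m² - 648m³ + 540n - 540 - 648m + 1405m²n² - 1405m²n - 1686m³n + 1905mn³ - 1905mn² - 2286m²n² - 360m³n + 360m³ + 432m⁴ + 350n⁴ - 350n³ - 420mn³    [distributive law]
= -20n² - 1425n - 4448mn - 757mn² - 5101m²n + 1635n³ - 2088m - 2268m² - 288m³ - 540 - 881m²n² - 2046m³n + 1485mn³ + 432m⁴ + 350n⁴    [combine like terms]

-20n² - 1425n - 4448mn - 757mn² - 5101m²n + 1635n³ - 2088m - 2268m² - 288m³ - 540 - 881m²n² - 2046m³n + 1485mn³ + 432m⁴ + 350n⁴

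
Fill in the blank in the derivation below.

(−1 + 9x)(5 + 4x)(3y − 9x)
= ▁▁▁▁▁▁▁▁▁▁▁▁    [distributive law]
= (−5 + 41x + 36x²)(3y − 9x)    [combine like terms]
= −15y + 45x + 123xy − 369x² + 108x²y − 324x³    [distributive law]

By distributive law:

(−5 − 4x + 45x + 36x²)(3y − 9x)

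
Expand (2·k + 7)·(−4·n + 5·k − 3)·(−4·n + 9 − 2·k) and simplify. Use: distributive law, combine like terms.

(2·k + 7)·(−4·n + 5·k − 3)·(−4·n + 9 − 2·k)
= (−8·k·n + 10·k² − 6·k − 28·n + 35·k − 21)·(−4·n + 9 − 2·k)    [distributive law]
= (−8·k·n + 10·k² + 29·k − 28·n − 21)·(−4·n + 9 − 2·k)    [combine like terms]
= 32·k·n² − 72·k·n + 16·k²·n − 40·k²·n + 90·k² − 20·k³ − 116·k·n + 261·k − 58·k² + 112·n² − 252·n + 56·k·n + 84·n − 189 + 42·k    [distributive law]
= 32·k·n² − 132·k·n − 24·k²·n + 32·k² − 20·k³ + 303·k + 112·n² − 168·n − 189    [combine like terms]

32·k·n² − 132·k·n − 24·k²·n + 32·k² − 20·k³ + 303·k + 112·n² − 168·n − 189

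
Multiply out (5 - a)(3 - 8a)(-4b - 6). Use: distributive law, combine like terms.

-60b - 90 + 172ab + 258a - 32a^2b - 48a^2

(5 - a)(3 - 8a)(-4b - 6)
= (15 - 40a - 3a + 8a^2)(-4b - 6)    [distributive law]
= (15 - 43a + 8a^2)(-4b - 6)    [combine like terms]
= -60b - 90 + 172ab + 258a - 32a^2b - 48a^2    [distributive law]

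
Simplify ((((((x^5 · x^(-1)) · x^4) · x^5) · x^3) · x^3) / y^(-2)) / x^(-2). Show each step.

x^21·y^2

((((((x^5 · x^(-1)) · x^4) · x^5) · x^3) · x^3) / y^(-2)) / x^(-2)
= (((((x^4 · x^4) · x^5) · x^3) · x^3) / y^(-2)) / x^(-2)    [product of powers]
= ((((x^8 · x^5) · x^3) · x^3) / y^(-2)) / x^(-2)    [product of powers]
= (((x^13 · x^3) · x^3) / y^(-2)) / x^(-2)    [product of powers]
= ((x^16 · x^3) / y^(-2)) / x^(-2)    [product of powers]
= (x^19 / y^(-2)) / x^(-2)    [product of powers]
= x^21·y^2    [quotient of powers]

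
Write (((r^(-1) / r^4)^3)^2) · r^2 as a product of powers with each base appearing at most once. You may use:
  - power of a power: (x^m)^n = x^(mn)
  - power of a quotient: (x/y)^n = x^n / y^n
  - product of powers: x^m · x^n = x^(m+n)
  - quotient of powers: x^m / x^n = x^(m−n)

(((r^(-1) / r^4)^3)^2) · r^2
= ((r^(-1) / r^4)^6) · r^2    [power of a power]
= (((r^(-1))^6) / ((r^4)^6)) · r^2    [power of a quotient]
= (r^(-6) / ((r^4)^6)) · r^2    [power of a power]
= (r^(-6) / r^24) · r^2    [power of a power]
= r^(-30) · r^2    [quotient of powers]
= r^(-28)    [product of powers]

r^(-28)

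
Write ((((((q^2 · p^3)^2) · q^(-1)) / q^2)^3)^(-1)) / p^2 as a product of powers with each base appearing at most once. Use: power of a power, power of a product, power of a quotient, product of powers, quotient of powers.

((((((q^2 · p^3)^2) · q^(-1)) / q^2)^3)^(-1)) / p^2
= (((((q^2 · p^3)^2) · q^(-1)) / q^2)^(-3)) / p^2    [power of a power]
= (((((q^2 · p^3)^2) · q^(-1))^(-3)) / ((q^2)^(-3))) / p^2    [power of a quotient]
= (((((q^2 · p^3)^2)^(-3)) · ((q^(-1))^(-3))) / ((q^2)^(-3))) / p^2    [power of a product]
= ((((q^2 · p^3)^(-6)) · ((q^(-1))^(-3))) / ((q^2)^(-3))) / p^2    [power of a power]
= (((((q^2)^(-6)) · ((p^3)^(-6))) · ((q^(-1))^(-3))) / ((q^2)^(-3))) / p^2    [power of a product]
= (((q^(-12) · ((p^3)^(-6))) · ((q^(-1))^(-3))) / ((q^2)^(-3))) / p^2    [power of a power]
= (((q^(-12) · p^(-18)) · ((q^(-1))^(-3))) / ((q^2)^(-3))) / p^2    [power of a power]
= (((q^(-12) · p^(-18)) · q^3) / ((q^2)^(-3))) / p^2    [power of a power]
= (((q^(-12) · p^(-18)) · q^3) / q^(-6)) / p^2    [power of a power]
= p^(-20)·q^(-3)    [quotient of powers; product of powers]

p^(-20)·q^(-3)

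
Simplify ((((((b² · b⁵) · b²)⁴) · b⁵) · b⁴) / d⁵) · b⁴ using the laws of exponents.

((((((b² · b⁵) · b²)⁴) · b⁵) · b⁴) / d⁵) · b⁴
= ((((((b² · b⁵)⁴) · ((b²)⁴)) · b⁵) · b⁴) / d⁵) · b⁴    [power of a product]
= (((((((b²)⁴) · ((b⁵)⁴)) · ((b²)⁴)) · b⁵) · b⁴) / d⁵) · b⁴    [power of a product]
= (((((b⁸ · ((b⁵)⁴)) · ((b²)⁴)) · b⁵) · b⁴) / d⁵) · b⁴    [power of a power]
= (((((b⁸ · b²⁰) · ((b²)⁴)) · b⁵) · b⁴) / d⁵) · b⁴    [power of a power]
= ((((b²⁸ · ((b²)⁴)) · b⁵) · b⁴) / d⁵) · b⁴    [product of powers]
= ((((b²⁸ · b⁸) · b⁵) · b⁴) / d⁵) · b⁴    [power of a power]
= (((b³⁶ · b⁵) · b⁴) / d⁵) · b⁴    [product of powers]
= ((b⁴¹ · b⁴) / d⁵) · b⁴    [product of powers]
= (b⁴⁵ / d⁵) · b⁴    [product of powers]
= b⁴⁹d⁻⁵    [quotient of powers; product of powers]

b⁴⁹d⁻⁵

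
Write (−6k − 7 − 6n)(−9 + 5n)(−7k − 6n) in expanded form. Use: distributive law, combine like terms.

−378k² − 457kn + 210k²n + 390kn² − 441k − 378n − 114n² + 180n³

(−6k − 7 − 6n)(−9 + 5n)(−7k − 6n)
= (54k − 30kn + 63 − 35n + 54n − 30n²)(−7k − 6n)    [distributive law]
= (54k − 30kn + 63 + 19n − 30n²)(−7k − 6n)    [combine like terms]
= −378k² − 324kn + 210k²n + 180kn² − 441k − 378n − 133kn − 114n² + 210kn² + 180n³    [distributive law]
= −378k² − 457kn + 210k²n + 390kn² − 441k − 378n − 114n² + 180n³    [combine like terms]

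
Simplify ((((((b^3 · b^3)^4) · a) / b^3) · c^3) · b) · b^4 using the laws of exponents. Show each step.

ab^26c^3

((((((b^3 · b^3)^4) · a) / b^3) · c^3) · b) · b^4
= (((((((b^3)^4) · ((b^3)^4)) · a) / b^3) · c^3) · b) · b^4    [power of a product]
= (((((b^12 · ((b^3)^4)) · a) / b^3) · c^3) · b) · b^4    [power of a power]
= (((((b^12 · b^12) · a) / b^3) · c^3) · b) · b^4    [power of a power]
= ((((b^24 · a) / b^3) · c^3) · b) · b^4    [product of powers]
= ab^26c^3    [quotient of powers; product of powers]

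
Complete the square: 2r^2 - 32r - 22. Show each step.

2r^2 - 32r - 22
= 2(r^2 - 16r) - 22    [factor out 2 from the r-terms]
= 2(r^2 - 16r + 64 - 64) - 22    [add and subtract 64 inside the bracket]
= 2(r - 8)^2 - 128 - 22    [perfect-square identity]
= 2(r - 8)^2 - 150    [combine constants]

2(r - 8)^2 - 150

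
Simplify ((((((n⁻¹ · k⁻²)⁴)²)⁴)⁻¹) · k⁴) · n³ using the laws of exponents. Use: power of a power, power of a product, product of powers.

k⁶⁸n³⁵

((((((n⁻¹ · k⁻²)⁴)²)⁴)⁻¹) · k⁴) · n³
= (((((n⁻¹ · k⁻²)⁴)²)⁻⁴) · k⁴) · n³    [power of a power]
= ((((n⁻¹ · k⁻²)⁴)⁻⁸) · k⁴) · n³    [power of a power]
= (((n⁻¹ · k⁻²)⁻³²) · k⁴) · n³    [power of a power]
= ((((n⁻¹)⁻³²) · ((k⁻²)⁻³²)) · k⁴) · n³    [power of a product]
= ((n³² · ((k⁻²)⁻³²)) · k⁴) · n³    [power of a power]
= ((n³² · k⁶⁴) · k⁴) · n³    [power of a power]
= k⁶⁸n³⁵    [product of powers]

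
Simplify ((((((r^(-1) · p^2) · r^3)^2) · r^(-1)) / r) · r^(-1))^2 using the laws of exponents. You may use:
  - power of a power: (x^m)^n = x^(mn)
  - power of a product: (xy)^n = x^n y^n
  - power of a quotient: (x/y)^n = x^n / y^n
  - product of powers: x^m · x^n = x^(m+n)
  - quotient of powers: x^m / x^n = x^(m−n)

((((((r^(-1) · p^2) · r^3)^2) · r^(-1)) / r) · r^(-1))^2
= ((((((r^(-1) · p^2) · r^3)^2) · r^(-1)) / r)^2) · ((r^(-1))^2)    [power of a product]
= ((((((r^(-1) · p^2) · r^3)^2) · r^(-1))^2) / (r^2)) · ((r^(-1))^2)    [power of a quotient]
= ((((((r^(-1) · p^2) · r^3)^2)^2) · ((r^(-1))^2)) / (r^2)) · ((r^(-1))^2)    [power of a product]
= (((((r^(-1) · p^2) · r^3)^4) · ((r^(-1))^2)) / (r^2)) · ((r^(-1))^2)    [power of a power]
= (((((r^(-1) · p^2)^4) · ((r^3)^4)) · ((r^(-1))^2)) / (r^2)) · ((r^(-1))^2)    [power of a product]
= ((((((r^(-1))^4) · ((p^2)^4)) · ((r^3)^4)) · ((r^(-1))^2)) / (r^2)) · ((r^(-1))^2)    [power of a product]
= ((((r^(-4) · ((p^2)^4)) · ((r^3)^4)) · ((r^(-1))^2)) / (r^2)) · ((r^(-1))^2)    [power of a power]
= ((((r^(-4) · p^8) · ((r^3)^4)) · ((r^(-1))^2)) / (r^2)) · ((r^(-1))^2)    [power of a power]
= ((((r^(-4) · p^8) · r^12) · ((r^(-1))^2)) / (r^2)) · ((r^(-1))^2)    [power of a power]
= ((((r^(-4) · p^8) · r^12) · r^(-2)) / (r^2)) · ((r^(-1))^2)    [power of a power]
= ((((r^(-4) · p^8) · r^12) · r^(-2)) / r^2) · r^(-2)    [power of a power]
= p^8r^2    [quotient of powers; product of powers]

p^8r^2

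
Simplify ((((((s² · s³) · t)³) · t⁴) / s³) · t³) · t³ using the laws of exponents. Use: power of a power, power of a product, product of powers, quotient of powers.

s¹²t¹³

((((((s² · s³) · t)³) · t⁴) / s³) · t³) · t³
= ((((((s² · s³)³) · (t³)) · t⁴) / s³) · t³) · t³    [power of a product]
= (((((((s²)³) · ((s³)³)) · (t³)) · t⁴) / s³) · t³) · t³    [power of a product]
= (((((s⁶ · ((s³)³)) · (t³)) · t⁴) / s³) · t³) · t³    [power of a power]
= (((((s⁶ · s⁹) · (t³)) · t⁴) / s³) · t³) · t³    [power of a power]
= ((((s¹⁵ · (t³)) · t⁴) / s³) · t³) · t³    [product of powers]
= s¹²t¹³    [quotient of powers; product of powers]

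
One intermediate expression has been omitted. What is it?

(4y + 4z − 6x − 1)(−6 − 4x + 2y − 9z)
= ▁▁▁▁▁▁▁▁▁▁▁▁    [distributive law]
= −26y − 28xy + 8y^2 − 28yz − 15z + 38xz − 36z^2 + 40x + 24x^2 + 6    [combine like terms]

After distributive law, the bracketed line is:

−24y − 16xy + 8y^2 − 36yz − 24z − 16xz + 8yz − 36z^2 + 36x + 24x^2 − 12xy + 54xz + 6 + 4x − 2y + 9z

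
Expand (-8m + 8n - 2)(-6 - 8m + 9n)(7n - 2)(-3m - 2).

(-8m + 8n - 2)(-6 - 8m + 9n)(7n - 2)(-3m - 2)
= (48m + 64m^2 - 72mn - 48n - 64mn + 72n^2 + 12 + 16m - 18n)(7n - 2)(-3m - 2)    [distributive law]
= (64m + 64m^2 - 136mn - 66n + 72n^2 + 12)(7n - 2)(-3m - 2)    [combine like terms]
= (448mn - 128m + 448m^2n - 128m^2 - 952mn^2 + 272mn - 462n^2 + 132n + 504n^3 - 144n^2 + 84n - 24)(-3m - 2)    [distributive law]
= (720mn - 128m + 448m^2n - 128m^2 - 952mn^2 - 606n^2 + 216n + 504n^3 - 24)(-3m - 2)    [combine like terms]
= -2160m^2n - 1440mn + 384m^2 + 256m - 1344m^3n - 896m^2n + 384m^3 + 256m^2 + 2856m^2n^2 + 1904mn^2 + 1818mn^2 + 1212n^2 - 648mn - 432n - 1512mn^3 - 1008n^3 + 72m + 48    [distributive law]
= -3056m^2n - 2088mn + 640m^2 + 328m - 1344m^3n + 384m^3 + 2856m^2n^2 + 3722mn^2 + 1212n^2 - 432n - 1512mn^3 - 1008n^3 + 48    [combine like terms]

-3056m^2n - 2088mn + 640m^2 + 328m - 1344m^3n + 384m^3 + 2856m^2n^2 + 3722mn^2 + 1212n^2 - 432n - 1512mn^3 - 1008n^3 + 48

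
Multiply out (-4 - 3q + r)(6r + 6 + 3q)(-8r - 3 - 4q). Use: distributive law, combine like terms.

126r^2 + 246r + 357qr + 72 + 186q + 147q^2 + 96qr^2 + 132q^2r + 36q^3 - 48r^3

(-4 - 3q + r)(6r + 6 + 3q)(-8r - 3 - 4q)
= (-24r - 24 - 12q - 18qr - 18q - 9q^2 + 6r^2 + 6r + 3qr)(-8r - 3 - 4q)    [distributive law]
= (-18r - 24 - 30q - 15qr - 9q^2 + 6r^2)(-8r - 3 - 4q)    [combine like terms]
= 144r^2 + 54r + 72qr + 192r + 72 + 96q + 240qr + 90q + 120q^2 + 120qr^2 + 45qr + 60q^2r + 72q^2r + 27q^2 + 36q^3 - 48r^3 - 18r^2 - 24qr^2    [distributive law]
= 126r^2 + 246r + 357qr + 72 + 186q + 147q^2 + 96qr^2 + 132q^2r + 36q^3 - 48r^3    [combine like terms]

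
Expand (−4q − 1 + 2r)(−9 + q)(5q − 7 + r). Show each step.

203q² − 200q − 69qr − 20q³ + 6q²r − 63 + 135r − 18r² + 2qr²

(−4q − 1 + 2r)(−9 + q)(5q − 7 + r)
= (36q − 4q² + 9 − q − 18r + 2qr)(5q − 7 + r)    [distributive law]
= (35q − 4q² + 9 − 18r + 2qr)(5q − 7 + r)    [combine like terms]
= 175q² − 245q + 35qr − 20q³ + 28q² − 4q²r + 45q − 63 + 9r − 90qr + 126r − 18r² + 10q²r − 14qr + 2qr²    [distributive law]
= 203q² − 200q − 69qr − 20q³ + 6q²r − 63 + 135r − 18r² + 2qr²    [combine like terms]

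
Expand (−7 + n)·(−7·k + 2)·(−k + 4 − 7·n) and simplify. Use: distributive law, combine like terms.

(−7 + n)·(−7·k + 2)·(−k + 4 − 7·n)
= (49·k − 14 − 7·k·n + 2·n)·(−k + 4 − 7·n)    [distributive law]
= −49·k^2 + 196·k − 343·k·n + 14·k − 56 + 98·n + 7·k^2·n − 28·k·n + 49·k·n^2 − 2·k·n + 8·n − 14·n^2    [distributive law]
= −49·k^2 + 210·k − 373·k·n − 56 + 106·n + 7·k^2·n + 49·k·n^2 − 14·n^2    [combine like terms]

−49·k^2 + 210·k − 373·k·n − 56 + 106·n + 7·k^2·n + 49·k·n^2 − 14·n^2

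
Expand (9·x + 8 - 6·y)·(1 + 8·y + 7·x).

(9·x + 8 - 6·y)·(1 + 8·y + 7·x)
= 9·x + 72·x·y + 63·x^2 + 8 + 64·y + 56·x - 6·y - 48·y^2 - 42·x·y    [distributive law]
= 65·x + 30·x·y + 63·x^2 + 8 + 58·y - 48·y^2    [combine like terms]

65·x + 30·x·y + 63·x^2 + 8 + 58·y - 48·y^2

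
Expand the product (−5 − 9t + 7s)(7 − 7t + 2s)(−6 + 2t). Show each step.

210 + 98t − 434t^2 − 234s + 480st + 126t^3 − 134st^2 − 84s^2 + 28s^2t

(−5 − 9t + 7s)(7 − 7t + 2s)(−6 + 2t)
= (−35 + 35t − 10s − 63t + 63t^2 − 18st + 49s − 49st + 14s^2)(−6 + 2t)    [distributive law]
= (−35 − 28t + 39s + 63t^2 − 67st + 14s^2)(−6 + 2t)    [combine like terms]
= 210 − 70t + 168t − 56t^2 − 234s + 78st − 378t^2 + 126t^3 + 402st − 134st^2 − 84s^2 + 28s^2t    [distributive law]
= 210 + 98t − 434t^2 − 234s + 480st + 126t^3 − 134st^2 − 84s^2 + 28s^2t    [combine like terms]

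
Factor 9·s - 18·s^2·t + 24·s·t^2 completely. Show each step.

9·s - 18·s^2·t + 24·s·t^2
= 3(3·s - 6·s^2·t + 8·s·t^2)    [factor out 3]
= 3·s(3 - 6·s·t + 8·t^2)    [factor out s]

3·s(3 - 6·s·t + 8·t^2)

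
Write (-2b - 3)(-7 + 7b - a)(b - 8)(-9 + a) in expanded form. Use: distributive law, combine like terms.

(-2b - 3)(-7 + 7b - a)(b - 8)(-9 + a)
= (14b - 14b² + 2ab + 21 - 21b + 3a)(b - 8)(-9 + a)    [distributive law]
= (-7b - 14b² + 2ab + 21 + 3a)(b - 8)(-9 + a)    [combine like terms]
= (-7b² + 56b - 14b³ + 112b² + 2ab² - 16ab + 21b - 168 + 3ab - 24a)(-9 + a)    [distributive law]
= (105b² + 77b - 14b³ + 2ab² - 13ab - 168 - 24a)(-9 + a)    [combine like terms]
= -945b² + 105ab² - 693b + 77ab + 126b³ - 14ab³ - 18ab² + 2a²b² + 117ab - 13a²b + 1512 - 168a + 216a - 24a²    [distributive law]
= -945b² + 87ab² - 693b + 194ab + 126b³ - 14ab³ + 2a²b² - 13a²b + 1512 + 48a - 24a²    [combine like terms]

-945b² + 87ab² - 693b + 194ab + 126b³ - 14ab³ + 2a²b² - 13a²b + 1512 + 48a - 24a²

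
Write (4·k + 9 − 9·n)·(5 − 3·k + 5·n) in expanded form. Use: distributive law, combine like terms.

(4·k + 9 − 9·n)·(5 − 3·k + 5·n)
= 20·k − 12·k^2 + 20·k·n + 45 − 27·k + 45·n − 45·n + 27·k·n − 45·n^2    [distributive law]
= −7·k − 12·k^2 + 47·k·n + 45 − 45·n^2    [combine like terms]

−7·k − 12·k^2 + 47·k·n + 45 − 45·n^2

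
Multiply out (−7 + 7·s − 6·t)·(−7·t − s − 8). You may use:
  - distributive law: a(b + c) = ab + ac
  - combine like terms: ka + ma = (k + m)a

(−7 + 7·s − 6·t)·(−7·t − s − 8)
= 49·t + 7·s + 56 − 49·s·t − 7·s^2 − 56·s + 42·t^2 + 6·s·t + 48·t    [distributive law]
= 97·t − 49·s + 56 − 43·s·t − 7·s^2 + 42·t^2    [combine like terms]

97·t − 49·s + 56 − 43·s·t − 7·s^2 + 42·t^2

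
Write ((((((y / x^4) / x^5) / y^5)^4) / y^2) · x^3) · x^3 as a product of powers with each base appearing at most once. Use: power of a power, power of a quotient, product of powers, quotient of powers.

((((((y / x^4) / x^5) / y^5)^4) / y^2) · x^3) · x^3
= ((((((y / x^4) / x^5)^4) / ((y^5)^4)) / y^2) · x^3) · x^3    [power of a quotient]
= ((((((y / x^4)^4) / ((x^5)^4)) / ((y^5)^4)) / y^2) · x^3) · x^3    [power of a quotient]
= ((((((y^4) / ((x^4)^4)) / ((x^5)^4)) / ((y^5)^4)) / y^2) · x^3) · x^3    [power of a quotient]
= (((((y^4 / x^16) / ((x^5)^4)) / ((y^5)^4)) / y^2) · x^3) · x^3    [power of a power]
= (((((y^4 / x^16) / x^20) / ((y^5)^4)) / y^2) · x^3) · x^3    [power of a power]
= (((((y^4 / x^16) / x^20) / y^20) / y^2) · x^3) · x^3    [power of a power]
= x^(-30)·y^(-18)    [quotient of powers; product of powers]

x^(-30)·y^(-18)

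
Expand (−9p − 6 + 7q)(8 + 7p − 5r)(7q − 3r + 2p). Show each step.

(−9p − 6 + 7q)(8 + 7p − 5r)(7q − 3r + 2p)
= (−72p − 63p² + 45pr − 48 − 42p + 30r + 56q + 49pq − 35qr)(7q − 3r + 2p)    [distributive law]
= (−114p − 63p² + 45pr − 48 + 30r + 56q + 49pq − 35qr)(7q − 3r + 2p)    [combine like terms]
= −798pq + 342pr − 228p² − 441p²q + 189p²r − 126p³ + 315pqr − 135pr² + 90p²r − 336q + 144r − 96p + 210qr − 90r² + 60pr + 392q² − 168qr + 112pq + 343pq² − 147pqr + 98p²q − 245q²r + 105qr² − 70pqr    [distributive law]
= −686pq + 402pr − 228p² − 343p²q + 279p²r − 126p³ + 98pqr − 135pr² − 336q + 144r − 96p + 42qr − 90r² + 392q² + 343pq² − 245q²r + 105qr²    [combine like terms]

−686pq + 402pr − 228p² − 343p²q + 279p²r − 126p³ + 98pqr − 135pr² − 336q + 144r − 96p + 42qr − 90r² + 392q² + 343pq² − 245q²r + 105qr²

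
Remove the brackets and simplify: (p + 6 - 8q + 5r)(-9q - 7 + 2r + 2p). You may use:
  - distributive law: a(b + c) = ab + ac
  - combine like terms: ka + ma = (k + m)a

-25pq + 5p + 12pr + 2p² + 2q - 42 - 23r + 72q² - 61qr + 10r²

(p + 6 - 8q + 5r)(-9q - 7 + 2r + 2p)
= -9pq - 7p + 2pr + 2p² - 54q - 42 + 12r + 12p + 72q² + 56q - 16qr - 16pq - 45qr - 35r + 10r² + 10pr    [distributive law]
= -25pq + 5p + 12pr + 2p² + 2q - 42 - 23r + 72q² - 61qr + 10r²    [combine like terms]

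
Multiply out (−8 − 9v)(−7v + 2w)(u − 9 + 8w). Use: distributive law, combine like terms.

(−8 − 9v)(−7v + 2w)(u − 9 + 8w)
= (56v − 16w + 63v^2 − 18vw)(u − 9 + 8w)    [distributive law]
= 56uv − 504v + 448vw − 16uw + 144w − 128w^2 + 63uv^2 − 567v^2 + 504v^2w − 18uvw + 162vw − 144vw^2    [distributive law]
= 56uv − 504v + 610vw − 16uw + 144w − 128w^2 + 63uv^2 − 567v^2 + 504v^2w − 18uvw − 144vw^2    [combine like terms]

56uv − 504v + 610vw − 16uw + 144w − 128w^2 + 63uv^2 − 567v^2 + 504v^2w − 18uvw − 144vw^2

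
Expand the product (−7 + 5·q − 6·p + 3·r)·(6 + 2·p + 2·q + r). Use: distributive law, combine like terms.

−42 − 50·p + 16·q + 11·r − 2·p·q + 10·q^2 + 11·q·r − 12·p^2 + 3·r^2

(−7 + 5·q − 6·p + 3·r)·(6 + 2·p + 2·q + r)
= −42 − 14·p − 14·q − 7·r + 30·q + 10·p·q + 10·q^2 + 5·q·r − 36·p − 12·p^2 − 12·p·q − 6·p·r + 18·r + 6·p·r + 6·q·r + 3·r^2    [distributive law]
= −42 − 50·p + 16·q + 11·r − 2·p·q + 10·q^2 + 11·q·r − 12·p^2 + 3·r^2    [combine like terms]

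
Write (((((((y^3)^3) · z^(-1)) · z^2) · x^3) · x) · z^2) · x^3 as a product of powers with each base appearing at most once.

x^7y^9z^3

(((((((y^3)^3) · z^(-1)) · z^2) · x^3) · x) · z^2) · x^3
= (((((y^9 · z^(-1)) · z^2) · x^3) · x) · z^2) · x^3    [power of a power]
= x^7y^9z^3    [product of powers]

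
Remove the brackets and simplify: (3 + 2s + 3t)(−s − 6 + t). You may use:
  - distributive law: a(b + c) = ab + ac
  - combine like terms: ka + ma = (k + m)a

−15s − 18 − 15t − 2s^2 − st + 3t^2

(3 + 2s + 3t)(−s − 6 + t)
= −3s − 18 + 3t − 2s^2 − 12s + 2st − 3st − 18t + 3t^2    [distributive law]
= −15s − 18 − 15t − 2s^2 − st + 3t^2    [combine like terms]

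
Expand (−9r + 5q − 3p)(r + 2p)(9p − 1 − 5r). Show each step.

(−9r + 5q − 3p)(r + 2p)(9p − 1 − 5r)
= (−9r^2 − 18pr + 5qr + 10pq − 3pr − 6p^2)(9p − 1 − 5r)    [distributive law]
= (−9r^2 − 21pr + 5qr + 10pq − 6p^2)(9p − 1 − 5r)    [combine like terms]
= −81pr^2 + 9r^2 + 45r^3 − 189p^2r + 21pr + 105pr^2 + 45pqr − 5qr − 25qr^2 + 90p^2q − 10pq − 50pqr − 54p^3 + 6p^2 + 30p^2r    [distributive law]
= 24pr^2 + 9r^2 + 45r^3 − 159p^2r + 21pr − 5pqr − 5qr − 25qr^2 + 90p^2q − 10pq − 54p^3 + 6p^2    [combine like terms]

24pr^2 + 9r^2 + 45r^3 − 159p^2r + 21pr − 5pqr − 5qr − 25qr^2 + 90p^2q − 10pq − 54p^3 + 6p^2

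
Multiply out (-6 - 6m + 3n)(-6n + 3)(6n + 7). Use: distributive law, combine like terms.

144n^2 + 207n - 126 + 216mn^2 + 144mn - 126m - 108n^3

(-6 - 6m + 3n)(-6n + 3)(6n + 7)
= (36n - 18 + 36mn - 18m - 18n^2 + 9n)(6n + 7)    [distributive law]
= (45n - 18 + 36mn - 18m - 18n^2)(6n + 7)    [combine like terms]
= 270n^2 + 315n - 108n - 126 + 216mn^2 + 252mn - 108mn - 126m - 108n^3 - 126n^2    [distributive law]
= 144n^2 + 207n - 126 + 216mn^2 + 144mn - 126m - 108n^3    [combine like terms]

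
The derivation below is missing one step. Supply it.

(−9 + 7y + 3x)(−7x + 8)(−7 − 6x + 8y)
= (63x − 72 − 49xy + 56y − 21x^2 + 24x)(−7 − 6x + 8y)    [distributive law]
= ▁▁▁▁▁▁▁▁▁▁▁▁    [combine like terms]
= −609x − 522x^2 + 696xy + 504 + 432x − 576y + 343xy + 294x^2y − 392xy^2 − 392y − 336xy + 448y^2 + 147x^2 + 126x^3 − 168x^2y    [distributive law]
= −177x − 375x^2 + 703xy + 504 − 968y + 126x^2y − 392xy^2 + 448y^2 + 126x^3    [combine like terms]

By combine like terms:

(87x − 72 − 49xy + 56y − 21x^2)(−7 − 6x + 8y)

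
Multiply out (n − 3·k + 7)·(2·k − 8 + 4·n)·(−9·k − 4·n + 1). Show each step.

114·k^2·n + 4·k·n^2 − 342·k·n − 76·n^2 + 244·n − 16·n^3 + 54·k^3 − 348·k^2 + 542·k − 56

(n − 3·k + 7)·(2·k − 8 + 4·n)·(−9·k − 4·n + 1)
= (2·k·n − 8·n + 4·n^2 − 6·k^2 + 24·k − 12·k·n + 14·k − 56 + 28·n)·(−9·k − 4·n + 1)    [distributive law]
= (−10·k·n + 20·n + 4·n^2 − 6·k^2 + 38·k − 56)·(−9·k − 4·n + 1)    [combine like terms]
= 90·k^2·n + 40·k·n^2 − 10·k·n − 180·k·n − 80·n^2 + 20·n − 36·k·n^2 − 16·n^3 + 4·n^2 + 54·k^3 + 24·k^2·n − 6·k^2 − 342·k^2 − 152·k·n + 38·k + 504·k + 224·n − 56    [distributive law]
= 114·k^2·n + 4·k·n^2 − 342·k·n − 76·n^2 + 244·n − 16·n^3 + 54·k^3 − 348·k^2 + 542·k − 56    [combine like terms]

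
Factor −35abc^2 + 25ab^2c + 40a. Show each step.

5a(−7bc^2 + 5b^2c + 8)

−35abc^2 + 25ab^2c + 40a
= 5(−7abc^2 + 5ab^2c + 8a)    [factor out 5]
= 5a(−7bc^2 + 5b^2c + 8)    [factor out a]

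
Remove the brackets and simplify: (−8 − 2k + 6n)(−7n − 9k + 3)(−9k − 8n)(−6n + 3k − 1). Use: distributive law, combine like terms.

4690kn² − 234k²n + 474kn + 3216n³ − 560n² − 1620k³ + 1242k² − 216k − 192n + 798k²n² + 1620k³n − 3180kn³ − 486k⁴ − 2016n⁴

(−8 − 2k + 6n)(−7n − 9k + 3)(−9k − 8n)(−6n + 3k − 1)
= (56n + 72k − 24 + 14kn + 18k² − 6k − 42n² − 54kn + 18n)(−9k − 8n)(−6n + 3k − 1)    [distributive law]
= (74n + 66k − 24 − 40kn + 18k² − 42n²)(−9k − 8n)(−6n + 3k − 1)    [combine like terms]
= (−666kn − 592n² − 594k² − 528kn + 216k + 192n + 360k²n + 320kn² − 162k³ − 144k²n + 378kn² + 336n³)(−6n + 3k − 1)    [distributive law]
= (−1194kn − 592n² − 594k² + 216k + 192n + 216k²n + 698kn² − 162k³ + 336n³)(−6n + 3k − 1)    [combine like terms]
= 7164kn² − 3582k²n + 1194kn + 3552n³ − 1776kn² + 592n² + 3564k²n − 1782k³ + 594k² − 1296kn + 648k² − 216k − 1152n² + 576kn − 192n − 1296k²n² + 648k³n − 216k²n − 4188kn³ + 2094k²n² − 698kn² + 972k³n − 486k⁴ + 162k³ − 2016n⁴ + 1008kn³ − 336n³    [distributive law]
= 4690kn² − 234k²n + 474kn + 3216n³ − 560n² − 1620k³ + 1242k² − 216k − 192n + 798k²n² + 1620k³n − 3180kn³ − 486k⁴ − 2016n⁴    [combine like terms]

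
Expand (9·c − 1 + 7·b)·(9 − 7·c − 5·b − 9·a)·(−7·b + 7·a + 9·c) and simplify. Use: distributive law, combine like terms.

−4·b·c + 697·a·c + 792·c² − 405·b·c² − 1170·a·c² − 567·c³ + 343·b²·c − 658·a·b·c − 567·a²·c + 63·b − 63·a − 81·c − 476·b² + 413·a·b + 63·a² + 245·b³ + 196·a·b² − 441·a²·b

(9·c − 1 + 7·b)·(9 − 7·c − 5·b − 9·a)·(−7·b + 7·a + 9·c)
= (81·c − 63·c² − 45·b·c − 81·a·c − 9 + 7·c + 5·b + 9·a + 63·b − 49·b·c − 35·b² − 63·a·b)·(−7·b + 7·a + 9·c)    [distributive law]
= (88·c − 63·c² − 94·b·c − 81·a·c − 9 + 68·b + 9·a − 35·b² − 63·a·b)·(−7·b + 7·a + 9·c)    [combine like terms]
= −616·b·c + 616·a·c + 792·c² + 441·b·c² − 441·a·c² − 567·c³ + 658·b²·c − 658·a·b·c − 846·b·c² + 567·a·b·c − 567·a²·c − 729·a·c² + 63·b − 63·a − 81·c − 476·b² + 476·a·b + 612·b·c − 63·a·b + 63·a² + 81·a·c + 245·b³ − 245·a·b² − 315·b²·c + 441·a·b² − 441·a²·b − 567·a·b·c    [distributive law]
= −4·b·c + 697·a·c + 792·c² − 405·b·c² − 1170·a·c² − 567·c³ + 343·b²·c − 658·a·b·c − 567·a²·c + 63·b − 63·a − 81·c − 476·b² + 413·a·b + 63·a² + 245·b³ + 196·a·b² − 441·a²·b    [combine like terms]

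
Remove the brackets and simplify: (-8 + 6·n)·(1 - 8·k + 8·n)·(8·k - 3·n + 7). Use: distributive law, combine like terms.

384·k - 382·n - 56 + 512·k^2 - 992·k·n + 510·n^2 - 384·k^2·n + 528·k·n^2 - 144·n^3

(-8 + 6·n)·(1 - 8·k + 8·n)·(8·k - 3·n + 7)
= (-8 + 64·k - 64·n + 6·n - 48·k·n + 48·n^2)·(8·k - 3·n + 7)    [distributive law]
= (-8 + 64·k - 58·n - 48·k·n + 48·n^2)·(8·k - 3·n + 7)    [combine like terms]
= -64·k + 24·n - 56 + 512·k^2 - 192·k·n + 448·k - 464·k·n + 174·n^2 - 406·n - 384·k^2·n + 144·k·n^2 - 336·k·n + 384·k·n^2 - 144·n^3 + 336·n^2    [distributive law]
= 384·k - 382·n - 56 + 512·k^2 - 992·k·n + 510·n^2 - 384·k^2·n + 528·k·n^2 - 144·n^3    [combine like terms]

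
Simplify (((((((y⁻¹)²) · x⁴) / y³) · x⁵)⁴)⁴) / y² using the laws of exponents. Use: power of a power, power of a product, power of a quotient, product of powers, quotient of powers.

x¹⁴⁴·y⁻⁸²

(((((((y⁻¹)²) · x⁴) / y³) · x⁵)⁴)⁴) / y²
= ((((((y⁻¹)²) · x⁴) / y³) · x⁵)¹⁶) / y²    [power of a power]
= ((((((y⁻¹)²) · x⁴) / y³)¹⁶) · ((x⁵)¹⁶)) / y²    [power of a product]
= ((((((y⁻¹)²) · x⁴)¹⁶) / ((y³)¹⁶)) · ((x⁵)¹⁶)) / y²    [power of a quotient]
= ((((((y⁻¹)²)¹⁶) · ((x⁴)¹⁶)) / ((y³)¹⁶)) · ((x⁵)¹⁶)) / y²    [power of a product]
= (((((y⁻¹)³²) · ((x⁴)¹⁶)) / ((y³)¹⁶)) · ((x⁵)¹⁶)) / y²    [power of a power]
= (((y⁻³² · ((x⁴)¹⁶)) / ((y³)¹⁶)) · ((x⁵)¹⁶)) / y²    [power of a power]
= (((y⁻³² · x⁶⁴) / ((y³)¹⁶)) · ((x⁵)¹⁶)) / y²    [power of a power]
= (((y⁻³² · x⁶⁴) / y⁴⁸) · ((x⁵)¹⁶)) / y²    [power of a power]
= (((y⁻³² · x⁶⁴) / y⁴⁸) · x⁸⁰) / y²    [power of a power]
= x¹⁴⁴·y⁻⁸²    [quotient of powers; product of powers]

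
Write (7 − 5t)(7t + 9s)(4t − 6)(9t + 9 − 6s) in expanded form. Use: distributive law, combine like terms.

2394t^3 + 1008t^2 + 642st^2 − 2646t + 3060st − 3132s^2t − 3402s + 2268s^2 − 1260t^4 − 780st^3 + 1080s^2t^2

(7 − 5t)(7t + 9s)(4t − 6)(9t + 9 − 6s)
= (49t + 63s − 35t^2 − 45st)(4t − 6)(9t + 9 − 6s)    [distributive law]
= (196t^2 − 294t + 252st − 378s − 140t^3 + 210t^2 − 180st^2 + 270st)(9t + 9 − 6s)    [distributive law]
= (406t^2 − 294t + 522st − 378s − 140t^3 − 180st^2)(9t + 9 − 6s)    [combine like terms]
= 3654t^3 + 3654t^2 − 2436st^2 − 2646t^2 − 2646t + 1764st + 4698st^2 + 4698st − 3132s^2t − 3402st − 3402s + 2268s^2 − 1260t^4 − 1260t^3 + 840st^3 − 1620st^3 − 1620st^2 + 1080s^2t^2    [distributive law]
= 2394t^3 + 1008t^2 + 642st^2 − 2646t + 3060st − 3132s^2t − 3402s + 2268s^2 − 1260t^4 − 780st^3 + 1080s^2t^2    [combine like terms]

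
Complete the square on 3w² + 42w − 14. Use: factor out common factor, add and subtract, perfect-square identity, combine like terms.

3(w + 7)² − 161

3w² + 42w − 14
= 3(w² + 14w) − 14    [factor out 3 from the w-terms]
= 3(w² + 14w + 49 − 49) − 14    [add and subtract 49 inside the bracket]
= 3(w + 7)² − 147 − 14    [perfect-square identity]
= 3(w + 7)² − 161    [combine constants]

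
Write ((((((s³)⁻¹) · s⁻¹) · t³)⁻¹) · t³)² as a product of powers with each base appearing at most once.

s⁸

((((((s³)⁻¹) · s⁻¹) · t³)⁻¹) · t³)²
= ((((((s³)⁻¹) · s⁻¹) · t³)⁻¹)²) · ((t³)²)    [power of a product]
= (((((s³)⁻¹) · s⁻¹) · t³)⁻²) · ((t³)²)    [power of a power]
= (((((s³)⁻¹) · s⁻¹)⁻²) · ((t³)⁻²)) · ((t³)²)    [power of a product]
= (((((s³)⁻¹)⁻²) · ((s⁻¹)⁻²)) · ((t³)⁻²)) · ((t³)²)    [power of a product]
= ((((s³)²) · ((s⁻¹)⁻²)) · ((t³)⁻²)) · ((t³)²)    [power of a power]
= ((s⁶ · ((s⁻¹)⁻²)) · ((t³)⁻²)) · ((t³)²)    [power of a power]
= ((s⁶ · s²) · ((t³)⁻²)) · ((t³)²)    [power of a power]
= (s⁸ · ((t³)⁻²)) · ((t³)²)    [product of powers]
= (s⁸ · t⁻⁶) · ((t³)²)    [power of a power]
= (s⁸ · t⁻⁶) · t⁶    [power of a power]
= s⁸    [product of powers]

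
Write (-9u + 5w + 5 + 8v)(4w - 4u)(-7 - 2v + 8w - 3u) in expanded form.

172uw - 240uvw - 508uw² + 456u²w - 192u² + 24u²v - 108u³ + 20w² + 216vw² + 160w³ - 140w - 264vw + 140u + 264uv - 64v²w + 64uv²

(-9u + 5w + 5 + 8v)(4w - 4u)(-7 - 2v + 8w - 3u)
= (-36uw + 36u² + 20w² - 20uw + 20w - 20u + 32vw - 32uv)(-7 - 2v + 8w - 3u)    [distributive law]
= (-56uw + 36u² + 20w² + 20w - 20u + 32vw - 32uv)(-7 - 2v + 8w - 3u)    [combine like terms]
= 392uw + 112uvw - 448uw² + 168u²w - 252u² - 72u²v + 288u²w - 108u³ - 140w² - 40vw² + 160w³ - 60uw² - 140w - 40vw + 160w² - 60uw + 140u + 40uv - 160uw + 60u² - 224vw - 64v²w + 256vw² - 96uvw + 224uv + 64uv² - 256uvw + 96u²v    [distributive law]
= 172uw - 240uvw - 508uw² + 456u²w - 192u² + 24u²v - 108u³ + 20w² + 216vw² + 160w³ - 140w - 264vw + 140u + 264uv - 64v²w + 64uv²    [combine like terms]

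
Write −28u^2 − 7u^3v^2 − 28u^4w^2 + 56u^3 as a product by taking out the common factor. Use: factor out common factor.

−28u^2 − 7u^3v^2 − 28u^4w^2 + 56u^3
= 7(−4u^2 − u^3v^2 − 4u^4w^2 + 8u^3)    [factor out 7]
= 7u^2(−4 − uv^2 − 4u^2w^2 + 8u)    [factor out u^2]

7u^2(−4 − uv^2 − 4u^2w^2 + 8u)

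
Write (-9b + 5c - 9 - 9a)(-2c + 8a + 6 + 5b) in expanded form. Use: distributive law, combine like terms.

(-9b + 5c - 9 - 9a)(-2c + 8a + 6 + 5b)
= 18bc - 72ab - 54b - 45b² - 10c² + 40ac + 30c + 25bc + 18c - 72a - 54 - 45b + 18ac - 72a² - 54a - 45ab    [distributive law]
= 43bc - 117ab - 99b - 45b² - 10c² + 58ac + 48c - 126a - 54 - 72a²    [combine like terms]

43bc - 117ab - 99b - 45b² - 10c² + 58ac + 48c - 126a - 54 - 72a²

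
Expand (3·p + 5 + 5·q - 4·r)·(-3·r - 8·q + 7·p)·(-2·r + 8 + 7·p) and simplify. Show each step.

(3·p + 5 + 5·q - 4·r)·(-3·r - 8·q + 7·p)·(-2·r + 8 + 7·p)
= (-9·p·r - 24·p·q + 21·p^2 - 15·r - 40·q + 35·p - 15·q·r - 40·q^2 + 35·p·q + 12·r^2 + 32·q·r - 28·p·r)·(-2·r + 8 + 7·p)    [distributive law]
= (-37·p·r + 11·p·q + 21·p^2 - 15·r - 40·q + 35·p + 17·q·r - 40·q^2 + 12·r^2)·(-2·r + 8 + 7·p)    [combine like terms]
= 74·p·r^2 - 296·p·r - 259·p^2·r - 22·p·q·r + 88·p·q + 77·p^2·q - 42·p^2·r + 168·p^2 + 147·p^3 + 30·r^2 - 120·r - 105·p·r + 80·q·r - 320·q - 280·p·q - 70·p·r + 280·p + 245·p^2 - 34·q·r^2 + 136·q·r + 119·p·q·r + 80·q^2·r - 320·q^2 - 280·p·q^2 - 24·r^3 + 96·r^2 + 84·p·r^2    [distributive law]
= 158·p·r^2 - 471·p·r - 301·p^2·r + 97·p·q·r - 192·p·q + 77·p^2·q + 413·p^2 + 147·p^3 + 126·r^2 - 120·r + 216·q·r - 320·q + 280·p - 34·q·r^2 + 80·q^2·r - 320·q^2 - 280·p·q^2 - 24·r^3    [combine like terms]

158·p·r^2 - 471·p·r - 301·p^2·r + 97·p·q·r - 192·p·q + 77·p^2·q + 413·p^2 + 147·p^3 + 126·r^2 - 120·r + 216·q·r - 320·q + 280·p - 34·q·r^2 + 80·q^2·r - 320·q^2 - 280·p·q^2 - 24·r^3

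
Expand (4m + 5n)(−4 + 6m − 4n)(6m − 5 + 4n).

−216m^2 + 80m − 254mn + 144m^3 + 180m^2n − 64mn^2 + 100n + 20n^2 − 80n^3

(4m + 5n)(−4 + 6m − 4n)(6m − 5 + 4n)
= (−16m + 24m^2 − 16mn − 20n + 30mn − 20n^2)(6m − 5 + 4n)    [distributive law]
= (−16m + 24m^2 + 14mn − 20n − 20n^2)(6m − 5 + 4n)    [combine like terms]
= −96m^2 + 80m − 64mn + 144m^3 − 120m^2 + 96m^2n + 84m^2n − 70mn + 56mn^2 − 120mn + 100n − 80n^2 − 120mn^2 + 100n^2 − 80n^3    [distributive law]
= −216m^2 + 80m − 254mn + 144m^3 + 180m^2n − 64mn^2 + 100n + 20n^2 − 80n^3    [combine like terms]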